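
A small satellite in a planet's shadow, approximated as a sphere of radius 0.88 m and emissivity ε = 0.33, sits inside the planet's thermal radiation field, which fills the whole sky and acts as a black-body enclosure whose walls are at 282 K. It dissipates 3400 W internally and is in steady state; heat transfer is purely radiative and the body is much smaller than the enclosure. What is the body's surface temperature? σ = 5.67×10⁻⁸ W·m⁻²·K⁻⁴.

T ≈ 398 K

For a small grey body in a large enclosure, net radiated power = εσA(T⁴ − T_w⁴).
Steady state: P = εσA(T⁴ − T_w⁴) with A = 4πr² = 9.731 m².
T⁴ = P/(εσA) + T_w⁴ = 3400/(0.33·5.67×10⁻⁸·9.731) + (282)⁴
    = 1.867×10¹⁰ + 6.324×10⁹ = 2.500×10¹⁰ K⁴.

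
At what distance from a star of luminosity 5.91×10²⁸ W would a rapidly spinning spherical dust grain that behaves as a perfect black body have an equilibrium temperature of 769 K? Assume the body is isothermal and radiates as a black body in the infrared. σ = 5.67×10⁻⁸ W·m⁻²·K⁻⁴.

For an isothermal black-emitting sphere, (1−a)S·πr² = σ·4πr²·T⁴ ⇒ S = 4σT⁴/(1−a).
S = 4·5.67×10⁻⁸·(769)⁴/1.00 = 79310 W/m².
Flux falls as S = L/(4πd²), so d = √(L/(4πS)) = √(5.91×10²⁸/(4π·79310)).

d ≈ 2.44×10¹¹ m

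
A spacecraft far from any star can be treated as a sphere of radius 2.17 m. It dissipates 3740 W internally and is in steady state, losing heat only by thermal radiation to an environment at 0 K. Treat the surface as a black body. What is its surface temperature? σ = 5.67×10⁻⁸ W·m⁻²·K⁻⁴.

Steady state: internal power = radiated power, P = εσA T⁴.
Radiating area A = 4πr² = 59.17 m².
T⁴ = P/(εσA) = 3740/(1.0·5.67×10⁻⁸·59.17) = 1.115×10⁹ K⁴.
T = (1.115×10⁹)^(1/4).

T ≈ 183 K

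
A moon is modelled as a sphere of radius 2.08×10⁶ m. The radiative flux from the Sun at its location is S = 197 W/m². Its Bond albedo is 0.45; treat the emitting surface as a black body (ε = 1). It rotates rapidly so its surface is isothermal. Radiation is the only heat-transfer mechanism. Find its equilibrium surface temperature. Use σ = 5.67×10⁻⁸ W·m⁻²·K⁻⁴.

At equilibrium, absorbed power = emitted power.
Absorbing cross-section = πr² = 1.359×10¹³ m²; emitting surface = 4πr² = 5.437×10¹³ m² (ratio 4).
(1−a)S·A_cross = εσ·A_surf·T⁴  ⇒  T⁴ = (1−a)S/(4σ).
T⁴ = 0.550·197/(4·5.67×10⁻⁸) = 4.777×10⁸ K⁴.
T = (4.777×10⁸)^(1/4).

T ≈ 148 K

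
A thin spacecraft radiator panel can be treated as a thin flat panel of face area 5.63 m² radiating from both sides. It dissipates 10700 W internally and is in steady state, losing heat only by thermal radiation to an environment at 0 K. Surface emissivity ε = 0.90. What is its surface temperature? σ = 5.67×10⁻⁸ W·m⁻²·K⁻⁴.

T ≈ 369 K

Steady state: internal power = radiated power, P = εσA T⁴.
Radiating area A = 2·5.63 = 11.26 m².
T⁴ = P/(εσA) = 10700/(0.90·5.67×10⁻⁸·11.26) = 1.862×10¹⁰ K⁴.
T = (1.862×10¹⁰)^(1/4).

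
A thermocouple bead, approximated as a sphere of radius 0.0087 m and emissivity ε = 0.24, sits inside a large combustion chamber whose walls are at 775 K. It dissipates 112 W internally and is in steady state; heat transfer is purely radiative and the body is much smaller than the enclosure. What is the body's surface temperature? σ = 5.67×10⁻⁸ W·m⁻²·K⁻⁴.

T ≈ 1730 K

For a small grey body in a large enclosure, net radiated power = εσA(T⁴ − T_w⁴).
Steady state: P = εσA(T⁴ − T_w⁴) with A = 4πr² = 9.511×10⁻⁴ m².
T⁴ = P/(εσA) + T_w⁴ = 112/(0.24·5.67×10⁻⁸·9.511×10⁻⁴) + (775)⁴
    = 8.653×10¹² + 3.608×10¹¹ = 9.014×10¹² K⁴.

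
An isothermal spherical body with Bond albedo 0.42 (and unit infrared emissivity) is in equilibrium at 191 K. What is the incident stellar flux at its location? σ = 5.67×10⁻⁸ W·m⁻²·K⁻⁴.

S ≈ 520 W/m²

(1−a)S·πr² = σ·4πr²·T⁴ ⇒ S = 4σT⁴/(1−a).
S = 4·5.67×10⁻⁸·1.331×10⁹/0.580.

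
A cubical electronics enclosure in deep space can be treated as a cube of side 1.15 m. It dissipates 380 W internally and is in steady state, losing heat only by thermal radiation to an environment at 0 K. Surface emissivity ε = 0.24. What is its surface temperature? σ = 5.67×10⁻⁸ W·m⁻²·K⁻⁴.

T ≈ 244 K

Steady state: internal power = radiated power, P = εσA T⁴.
Radiating area A = 6L² = 7.935 m².
T⁴ = P/(εσA) = 380/(0.24·5.67×10⁻⁸·7.935) = 3.519×10⁹ K⁴.
T = (3.519×10⁹)^(1/4).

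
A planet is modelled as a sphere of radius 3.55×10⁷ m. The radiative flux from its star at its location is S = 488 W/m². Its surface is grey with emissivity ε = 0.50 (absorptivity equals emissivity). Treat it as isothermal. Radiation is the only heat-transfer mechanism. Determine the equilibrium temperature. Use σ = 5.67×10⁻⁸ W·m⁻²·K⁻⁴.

At equilibrium, absorbed power = emitted power.
Absorbing cross-section = πr² = 3.959×10¹⁵ m²; emitting surface = 4πr² = 1.584×10¹⁶ m² (ratio 4).
εS·A_cross = εσ·A_surf·T⁴  ⇒  T⁴ = S/(4σ)   (ε cancels).
T⁴ = 488/(4·5.67×10⁻⁸) = 2.152×10⁹ K⁴.
T = (2.152×10⁹)^(1/4).

T ≈ 215 K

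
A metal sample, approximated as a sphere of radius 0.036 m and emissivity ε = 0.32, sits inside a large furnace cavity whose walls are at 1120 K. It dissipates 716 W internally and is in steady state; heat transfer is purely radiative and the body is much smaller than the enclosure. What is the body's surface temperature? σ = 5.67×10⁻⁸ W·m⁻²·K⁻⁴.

For a small grey body in a large enclosure, net radiated power = εσA(T⁴ − T_w⁴).
Steady state: P = εσA(T⁴ − T_w⁴) with A = 4πr² = 0.01629 m².
T⁴ = P/(εσA) + T_w⁴ = 716/(0.32·5.67×10⁻⁸·0.01629) + (1120)⁴
    = 2.423×10¹² + 1.574×10¹² = 3.997×10¹² K⁴.

T ≈ 1410 K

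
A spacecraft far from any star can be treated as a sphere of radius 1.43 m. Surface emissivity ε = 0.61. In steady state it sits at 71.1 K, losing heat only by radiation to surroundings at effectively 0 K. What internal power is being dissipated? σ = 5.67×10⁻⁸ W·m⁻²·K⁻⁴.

P ≈ 22.7 W

Steady state: P = εσA T⁴.
A = 4πr² = 25.70 m²; T⁴ = (71.1)⁴ = 2.556×10⁷ K⁴.
P = 0.61 × 5.67×10⁻⁸ × 25.70 × 2.556×10⁷.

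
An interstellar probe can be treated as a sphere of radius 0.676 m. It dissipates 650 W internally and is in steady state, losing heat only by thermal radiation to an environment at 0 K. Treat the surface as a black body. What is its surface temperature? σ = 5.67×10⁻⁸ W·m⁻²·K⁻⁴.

T ≈ 211 K

Steady state: internal power = radiated power, P = εσA T⁴.
Radiating area A = 4πr² = 5.743 m².
T⁴ = P/(εσA) = 650/(1.0·5.67×10⁻⁸·5.743) = 1.996×10⁹ K⁴.
T = (1.996×10⁹)^(1/4).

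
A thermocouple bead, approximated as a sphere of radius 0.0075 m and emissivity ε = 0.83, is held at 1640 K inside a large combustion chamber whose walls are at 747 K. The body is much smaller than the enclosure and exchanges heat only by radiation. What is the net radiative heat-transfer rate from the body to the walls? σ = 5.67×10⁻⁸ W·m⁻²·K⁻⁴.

P_net ≈ 230 W

For a small grey body in a large enclosure: P_net = εσA(T_body⁴ − T_wall⁴).
A = 4πr² = 7.069×10⁻⁴ m²; T_body⁴ − T_wall⁴ = 7.234×10¹² − 3.114×10¹¹ = 6.923×10¹² K⁴.
|P_net| = 0.83·5.67×10⁻⁸·7.069×10⁻⁴·6.923×10¹².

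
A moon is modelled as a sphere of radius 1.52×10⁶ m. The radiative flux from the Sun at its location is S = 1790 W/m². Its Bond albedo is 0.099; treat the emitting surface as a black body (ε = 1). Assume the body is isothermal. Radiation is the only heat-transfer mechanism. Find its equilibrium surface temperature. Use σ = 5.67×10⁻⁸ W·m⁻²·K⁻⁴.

At equilibrium, absorbed power = emitted power.
Absorbing cross-section = πr² = 7.258×10¹² m²; emitting surface = 4πr² = 2.903×10¹³ m² (ratio 4).
(1−a)S·A_cross = εσ·A_surf·T⁴  ⇒  T⁴ = (1−a)S/(4σ).
T⁴ = 0.901·1790/(4·5.67×10⁻⁸) = 7.111×10⁹ K⁴.
T = (7.111×10⁹)^(1/4).

T ≈ 290 K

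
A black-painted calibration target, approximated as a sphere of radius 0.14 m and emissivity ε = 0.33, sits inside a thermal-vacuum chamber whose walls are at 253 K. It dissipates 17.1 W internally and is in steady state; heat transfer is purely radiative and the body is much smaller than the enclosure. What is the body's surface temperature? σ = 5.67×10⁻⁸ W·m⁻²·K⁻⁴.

For a small grey body in a large enclosure, net radiated power = εσA(T⁴ − T_w⁴).
Steady state: P = εσA(T⁴ − T_w⁴) with A = 4πr² = 0.2463 m².
T⁴ = P/(εσA) + T_w⁴ = 17.1/(0.33·5.67×10⁻⁸·0.2463) + (253)⁴
    = 3.711×10⁹ + 4.097×10⁹ = 7.808×10⁹ K⁴.

T ≈ 297 K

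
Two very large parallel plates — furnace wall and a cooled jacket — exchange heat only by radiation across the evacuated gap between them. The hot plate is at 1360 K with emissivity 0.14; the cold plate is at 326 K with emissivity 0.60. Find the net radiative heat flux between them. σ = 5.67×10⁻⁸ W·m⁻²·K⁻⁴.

q ≈ 24800 W/m²

For two infinite grey parallel plates, q = σ(T₁⁴ − T₂⁴)/(1/ε₁ + 1/ε₂ − 1).
T₁⁴ − T₂⁴ = 3.421×10¹² − 1.129×10¹⁰ = 3.410×10¹² K⁴.
1/ε₁ + 1/ε₂ − 1 = 7.143 + 1.667 − 1 = 7.810.
q = 5.67×10⁻⁸ × 3.410×10¹² / 7.810.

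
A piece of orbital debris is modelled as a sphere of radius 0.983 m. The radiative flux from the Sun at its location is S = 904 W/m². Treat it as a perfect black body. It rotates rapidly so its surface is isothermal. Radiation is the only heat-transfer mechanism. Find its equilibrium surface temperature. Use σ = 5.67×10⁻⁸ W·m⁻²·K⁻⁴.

T ≈ 251 K

At equilibrium, absorbed power = emitted power.
Absorbing cross-section = πr² = 3.036 m²; emitting surface = 4πr² = 12.14 m² (ratio 4).
S·A_cross = εσ·A_surf·T⁴  ⇒  T⁴ = S/(4σ).
T⁴ = 1.00·904/(4·5.67×10⁻⁸) = 3.986×10⁹ K⁴.
T = (3.986×10⁹)^(1/4).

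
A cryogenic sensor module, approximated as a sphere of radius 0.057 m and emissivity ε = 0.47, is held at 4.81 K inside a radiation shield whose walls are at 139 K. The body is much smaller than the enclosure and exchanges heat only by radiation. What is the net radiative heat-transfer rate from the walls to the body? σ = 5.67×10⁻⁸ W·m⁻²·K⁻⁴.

For a small grey body in a large enclosure: P_net = εσA(T_body⁴ − T_wall⁴).
A = 4πr² = 0.04083 m²; T_body⁴ − T_wall⁴ = 535.3 − 3.733×10⁸ = -3.733×10⁸ K⁴.
|P_net| = 0.47·5.67×10⁻⁸·0.04083·3.733×10⁸.

P_net ≈ 0.406 W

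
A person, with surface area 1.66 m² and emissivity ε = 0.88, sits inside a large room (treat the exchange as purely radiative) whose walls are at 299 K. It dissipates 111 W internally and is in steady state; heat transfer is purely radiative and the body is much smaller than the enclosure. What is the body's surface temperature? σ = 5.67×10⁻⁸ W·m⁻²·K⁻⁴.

T ≈ 311 K

For a small grey body in a large enclosure, net radiated power = εσA(T⁴ − T_w⁴).
Steady state: P = εσA(T⁴ − T_w⁴) with A = 1.66 m².
T⁴ = P/(εσA) + T_w⁴ = 111/(0.88·5.67×10⁻⁸·1.660) + (299)⁴
    = 1.340×10⁹ + 7.993×10⁹ = 9.333×10⁹ K⁴.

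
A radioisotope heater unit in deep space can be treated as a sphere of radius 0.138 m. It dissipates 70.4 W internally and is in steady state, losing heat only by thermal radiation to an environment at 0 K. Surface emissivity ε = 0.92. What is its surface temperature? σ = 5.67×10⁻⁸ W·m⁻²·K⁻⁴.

Steady state: internal power = radiated power, P = εσA T⁴.
Radiating area A = 4πr² = 0.2393 m².
T⁴ = P/(εσA) = 70.4/(0.92·5.67×10⁻⁸·0.2393) = 5.639×10⁹ K⁴.
T = (5.639×10⁹)^(1/4).

T ≈ 274 K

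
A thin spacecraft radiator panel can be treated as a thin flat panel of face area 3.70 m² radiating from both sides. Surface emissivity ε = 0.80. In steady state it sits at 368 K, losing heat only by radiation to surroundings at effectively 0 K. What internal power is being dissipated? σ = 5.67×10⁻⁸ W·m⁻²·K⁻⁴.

Steady state: P = εσA T⁴.
A = 2·3.70 = 7.400 m²; T⁴ = (368)⁴ = 1.834×10¹⁰ K⁴.
P = 0.80 × 5.67×10⁻⁸ × 7.400 × 1.834×10¹⁰.

P ≈ 6160 W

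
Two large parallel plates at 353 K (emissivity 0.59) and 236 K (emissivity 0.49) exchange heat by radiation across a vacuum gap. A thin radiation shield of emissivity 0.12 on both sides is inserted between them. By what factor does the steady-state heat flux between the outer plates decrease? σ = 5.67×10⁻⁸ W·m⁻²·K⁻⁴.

Without shield: q₀ = σΔ(T⁴)/(1/ε₁+1/ε₂−1) with denominator 2.736.
With shield the two gaps are in series; the resistances add: (1/ε₁+1/ε_s−1)+(1/ε_s+1/ε₂−1) = 9.028+9.374 = 18.40.
Heat-flux ratio q₀/q = 18.40/2.736.

factor ≈ 6.73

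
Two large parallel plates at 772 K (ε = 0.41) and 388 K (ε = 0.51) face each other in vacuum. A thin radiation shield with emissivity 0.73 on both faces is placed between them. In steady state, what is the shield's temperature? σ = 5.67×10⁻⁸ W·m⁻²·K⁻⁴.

In steady state the net flux on the hot side equals that on the cold side.
σ(T₁⁴−T_s⁴)/D₁ = σ(T_s⁴−T₂⁴)/D₂, with D₁ = 1/ε₁+1/ε_s−1 = 2.809, D₂ = 1/ε_s+1/ε₂−1 = 2.331.
Solve for T_s⁴: T_s⁴ = (D₂·T₁⁴ + D₁·T₂⁴)/(D₁+D₂) = 1.735×10¹¹ K⁴.

T_s ≈ 645 K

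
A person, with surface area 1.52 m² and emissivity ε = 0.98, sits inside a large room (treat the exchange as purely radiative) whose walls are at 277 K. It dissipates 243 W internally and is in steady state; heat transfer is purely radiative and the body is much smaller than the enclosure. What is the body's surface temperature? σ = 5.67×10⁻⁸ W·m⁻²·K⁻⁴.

T ≈ 306 K

For a small grey body in a large enclosure, net radiated power = εσA(T⁴ − T_w⁴).
Steady state: P = εσA(T⁴ − T_w⁴) with A = 1.52 m².
T⁴ = P/(εσA) + T_w⁴ = 243/(0.98·5.67×10⁻⁸·1.520) + (277)⁴
    = 2.877×10⁹ + 5.887×10⁹ = 8.764×10⁹ K⁴.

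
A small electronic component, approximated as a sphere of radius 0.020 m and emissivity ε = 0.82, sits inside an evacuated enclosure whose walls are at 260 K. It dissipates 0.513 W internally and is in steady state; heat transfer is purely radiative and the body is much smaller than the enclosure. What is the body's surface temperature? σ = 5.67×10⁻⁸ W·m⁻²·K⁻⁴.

T ≈ 287 K

For a small grey body in a large enclosure, net radiated power = εσA(T⁴ − T_w⁴).
Steady state: P = εσA(T⁴ − T_w⁴) with A = 4πr² = 0.005027 m².
T⁴ = P/(εσA) + T_w⁴ = 0.513/(0.82·5.67×10⁻⁸·0.005027) + (260)⁴
    = 2.195×10⁹ + 4.570×10⁹ = 6.765×10⁹ K⁴.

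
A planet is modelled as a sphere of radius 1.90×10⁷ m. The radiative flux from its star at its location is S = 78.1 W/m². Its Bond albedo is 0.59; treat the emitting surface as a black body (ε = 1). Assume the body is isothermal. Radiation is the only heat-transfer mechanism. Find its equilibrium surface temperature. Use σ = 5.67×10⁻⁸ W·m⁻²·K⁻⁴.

T ≈ 109 K

At equilibrium, absorbed power = emitted power.
Absorbing cross-section = πr² = 1.134×10¹⁵ m²; emitting surface = 4πr² = 4.536×10¹⁵ m² (ratio 4).
(1−a)S·A_cross = εσ·A_surf·T⁴  ⇒  T⁴ = (1−a)S/(4σ).
T⁴ = 0.410·78.1/(4·5.67×10⁻⁸) = 1.412×10⁸ K⁴.
T = (1.412×10⁸)^(1/4).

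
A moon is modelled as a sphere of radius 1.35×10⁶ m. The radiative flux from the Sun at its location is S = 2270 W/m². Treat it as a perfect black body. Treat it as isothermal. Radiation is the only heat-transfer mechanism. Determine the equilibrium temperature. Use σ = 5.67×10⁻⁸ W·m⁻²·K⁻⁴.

At equilibrium, absorbed power = emitted power.
Absorbing cross-section = πr² = 5.726×10¹² m²; emitting surface = 4πr² = 2.290×10¹³ m² (ratio 4).
S·A_cross = εσ·A_surf·T⁴  ⇒  T⁴ = S/(4σ).
T⁴ = 1.00·2270/(4·5.67×10⁻⁸) = 1.001×10¹⁰ K⁴.
T = (1.001×10¹⁰)^(1/4).

T ≈ 316 K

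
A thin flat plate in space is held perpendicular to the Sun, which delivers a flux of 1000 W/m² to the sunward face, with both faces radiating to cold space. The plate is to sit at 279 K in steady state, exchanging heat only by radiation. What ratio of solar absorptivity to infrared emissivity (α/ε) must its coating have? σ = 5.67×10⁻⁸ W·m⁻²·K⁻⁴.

Balance: αS·A = εσ·2A·T⁴ ⇒ α/ε = 2σT⁴/S.
α/ε = 2·5.67×10⁻⁸·(279)⁴/1000 = 2·5.67×10⁻⁸·6.059×10⁹/1000.

α/ε ≈ 0.687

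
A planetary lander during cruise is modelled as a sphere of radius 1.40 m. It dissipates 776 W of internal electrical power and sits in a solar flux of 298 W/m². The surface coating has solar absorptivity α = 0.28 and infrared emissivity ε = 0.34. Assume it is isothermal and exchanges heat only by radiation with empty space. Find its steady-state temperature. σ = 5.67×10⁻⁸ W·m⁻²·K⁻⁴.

T ≈ 228 K

At steady state, absorbed solar power + internal power = radiated power.
Absorbed: α·S·A_cross = 0.28·298·6.158 = 513.8 W (cross-section πr²).
Total input = 513.8 + 776 = 1290 W.
Radiated: εσ·A_surf·T⁴ with A_surf = 4πr² = 24.63 m².
T⁴ = 1290/(0.34·5.67×10⁻⁸·24.63) = 2.716×10⁹ K⁴.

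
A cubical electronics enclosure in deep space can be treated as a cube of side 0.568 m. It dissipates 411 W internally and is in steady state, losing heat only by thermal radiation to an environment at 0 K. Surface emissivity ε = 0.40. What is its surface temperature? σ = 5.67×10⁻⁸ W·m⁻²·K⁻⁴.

Steady state: internal power = radiated power, P = εσA T⁴.
Radiating area A = 6L² = 1.936 m².
T⁴ = P/(εσA) = 411/(0.40·5.67×10⁻⁸·1.936) = 9.362×10⁹ K⁴.
T = (9.362×10⁹)^(1/4).

T ≈ 311 K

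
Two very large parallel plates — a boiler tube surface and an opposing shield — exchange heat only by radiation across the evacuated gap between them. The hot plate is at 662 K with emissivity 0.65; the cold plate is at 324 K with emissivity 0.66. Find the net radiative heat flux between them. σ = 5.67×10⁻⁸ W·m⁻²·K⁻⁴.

q ≈ 5000 W/m²

For two infinite grey parallel plates, q = σ(T₁⁴ − T₂⁴)/(1/ε₁ + 1/ε₂ − 1).
T₁⁴ − T₂⁴ = 1.921×10¹¹ − 1.102×10¹⁰ = 1.810×10¹¹ K⁴.
1/ε₁ + 1/ε₂ − 1 = 1.538 + 1.515 − 1 = 2.054.
q = 5.67×10⁻⁸ × 1.810×10¹¹ / 2.054.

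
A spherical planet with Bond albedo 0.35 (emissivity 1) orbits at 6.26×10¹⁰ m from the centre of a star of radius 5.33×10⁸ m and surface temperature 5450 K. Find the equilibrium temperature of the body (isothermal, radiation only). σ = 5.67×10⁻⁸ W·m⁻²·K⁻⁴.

The star's surface emits σT_*⁴; at distance d the flux is S = σT_*⁴(R_*/d)².
S = 5.67×10⁻⁸·(5450)⁴·(5.33×10⁸/6.26×10¹⁰)² = 3626 W/m².
For an isothermal sphere T⁴ = (1−a)S/(4σ) = 1.039×10¹⁰ K⁴.

T ≈ 319 K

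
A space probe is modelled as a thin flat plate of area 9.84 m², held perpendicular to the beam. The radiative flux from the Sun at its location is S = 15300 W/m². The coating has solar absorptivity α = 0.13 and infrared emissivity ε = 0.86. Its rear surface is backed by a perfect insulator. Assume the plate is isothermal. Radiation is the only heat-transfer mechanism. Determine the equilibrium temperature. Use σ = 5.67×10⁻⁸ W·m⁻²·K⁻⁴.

T ≈ 449 K

At equilibrium, absorbed power = emitted power.
Absorbing cross-section = A = 9.840 m²; emitting surface = A = 9.840 m² (ratio 1).
αS·A_cross = εσ·A_surf·T⁴  ⇒  T⁴ = αS/(ε·1σ).
T⁴ = 0.130·15300/(0.86·1·5.67×10⁻⁸) = 4.079×10¹⁰ K⁴.
T = (4.079×10¹⁰)^(1/4).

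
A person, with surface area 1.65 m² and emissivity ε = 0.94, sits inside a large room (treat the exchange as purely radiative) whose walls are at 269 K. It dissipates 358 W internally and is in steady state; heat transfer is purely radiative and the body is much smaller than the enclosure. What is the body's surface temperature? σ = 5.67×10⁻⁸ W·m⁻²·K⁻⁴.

For a small grey body in a large enclosure, net radiated power = εσA(T⁴ − T_w⁴).
Steady state: P = εσA(T⁴ − T_w⁴) with A = 1.65 m².
T⁴ = P/(εσA) + T_w⁴ = 358/(0.94·5.67×10⁻⁸·1.650) + (269)⁴
    = 4.071×10⁹ + 5.236×10⁹ = 9.307×10⁹ K⁴.

T ≈ 311 K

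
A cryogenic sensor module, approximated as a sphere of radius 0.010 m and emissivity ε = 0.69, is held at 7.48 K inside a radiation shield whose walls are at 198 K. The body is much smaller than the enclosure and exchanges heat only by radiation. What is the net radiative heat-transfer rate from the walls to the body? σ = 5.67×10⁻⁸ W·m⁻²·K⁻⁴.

P_net ≈ 0.0756 W

For a small grey body in a large enclosure: P_net = εσA(T_body⁴ − T_wall⁴).
A = 4πr² = 0.001257 m²; T_body⁴ − T_wall⁴ = 3130 − 1.537×10⁹ = -1.537×10⁹ K⁴.
|P_net| = 0.69·5.67×10⁻⁸·0.001257·1.537×10⁹.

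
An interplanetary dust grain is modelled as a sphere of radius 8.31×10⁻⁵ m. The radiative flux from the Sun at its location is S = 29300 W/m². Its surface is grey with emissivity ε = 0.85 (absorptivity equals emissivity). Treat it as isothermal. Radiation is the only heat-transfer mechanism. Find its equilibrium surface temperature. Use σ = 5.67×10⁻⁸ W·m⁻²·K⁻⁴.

T ≈ 600 K

At equilibrium, absorbed power = emitted power.
Absorbing cross-section = πr² = 2.169×10⁻⁸ m²; emitting surface = 4πr² = 8.678×10⁻⁸ m² (ratio 4).
εS·A_cross = εσ·A_surf·T⁴  ⇒  T⁴ = S/(4σ)   (ε cancels).
T⁴ = 29300/(4·5.67×10⁻⁸) = 1.292×10¹¹ K⁴.
T = (1.292×10¹¹)^(1/4).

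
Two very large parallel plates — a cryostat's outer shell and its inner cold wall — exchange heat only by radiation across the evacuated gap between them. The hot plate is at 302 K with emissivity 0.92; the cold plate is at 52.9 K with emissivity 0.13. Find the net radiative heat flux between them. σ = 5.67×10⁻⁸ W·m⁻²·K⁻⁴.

For two infinite grey parallel plates, q = σ(T₁⁴ − T₂⁴)/(1/ε₁ + 1/ε₂ − 1).
T₁⁴ − T₂⁴ = 8.318×10⁹ − 7.831×10⁶ = 8.310×10⁹ K⁴.
1/ε₁ + 1/ε₂ − 1 = 1.087 + 7.692 − 1 = 7.779.
q = 5.67×10⁻⁸ × 8.310×10⁹ / 7.779.

q ≈ 60.6 W/m²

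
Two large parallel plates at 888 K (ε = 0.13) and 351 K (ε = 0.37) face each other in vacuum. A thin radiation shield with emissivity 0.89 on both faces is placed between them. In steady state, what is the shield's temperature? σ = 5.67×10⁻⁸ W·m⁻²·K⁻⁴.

T_s ≈ 648 K

In steady state the net flux on the hot side equals that on the cold side.
σ(T₁⁴−T_s⁴)/D₁ = σ(T_s⁴−T₂⁴)/D₂, with D₁ = 1/ε₁+1/ε_s−1 = 7.816, D₂ = 1/ε_s+1/ε₂−1 = 2.826.
Solve for T_s⁴: T_s⁴ = (D₂·T₁⁴ + D₁·T₂⁴)/(D₁+D₂) = 1.763×10¹¹ K⁴.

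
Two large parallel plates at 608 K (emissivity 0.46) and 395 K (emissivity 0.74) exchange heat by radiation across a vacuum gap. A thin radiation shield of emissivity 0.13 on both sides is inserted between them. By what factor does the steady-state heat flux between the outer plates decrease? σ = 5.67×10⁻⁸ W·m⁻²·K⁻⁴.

factor ≈ 6.70

Without shield: q₀ = σΔ(T⁴)/(1/ε₁+1/ε₂−1) with denominator 2.525.
With shield the two gaps are in series; the resistances add: (1/ε₁+1/ε_s−1)+(1/ε_s+1/ε₂−1) = 8.866+8.044 = 16.91.
Heat-flux ratio q₀/q = 16.91/2.525.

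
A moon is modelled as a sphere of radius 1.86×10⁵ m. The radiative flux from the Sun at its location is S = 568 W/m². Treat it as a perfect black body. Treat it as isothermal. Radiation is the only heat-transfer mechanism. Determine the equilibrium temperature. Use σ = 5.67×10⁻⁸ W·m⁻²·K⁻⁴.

T ≈ 224 K

At equilibrium, absorbed power = emitted power.
Absorbing cross-section = πr² = 1.087×10¹¹ m²; emitting surface = 4πr² = 4.347×10¹¹ m² (ratio 4).
S·A_cross = εσ·A_surf·T⁴  ⇒  T⁴ = S/(4σ).
T⁴ = 1.00·568/(4·5.67×10⁻⁸) = 2.504×10⁹ K⁴.
T = (2.504×10⁹)^(1/4).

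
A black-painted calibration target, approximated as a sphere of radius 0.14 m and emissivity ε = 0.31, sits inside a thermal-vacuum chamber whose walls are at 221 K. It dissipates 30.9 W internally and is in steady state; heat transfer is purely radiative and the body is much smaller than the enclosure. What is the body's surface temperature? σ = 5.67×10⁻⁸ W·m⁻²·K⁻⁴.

T ≈ 312 K

For a small grey body in a large enclosure, net radiated power = εσA(T⁴ − T_w⁴).
Steady state: P = εσA(T⁴ − T_w⁴) with A = 4πr² = 0.2463 m².
T⁴ = P/(εσA) + T_w⁴ = 30.9/(0.31·5.67×10⁻⁸·0.2463) + (221)⁴
    = 7.138×10⁹ + 2.385×10⁹ = 9.523×10⁹ K⁴.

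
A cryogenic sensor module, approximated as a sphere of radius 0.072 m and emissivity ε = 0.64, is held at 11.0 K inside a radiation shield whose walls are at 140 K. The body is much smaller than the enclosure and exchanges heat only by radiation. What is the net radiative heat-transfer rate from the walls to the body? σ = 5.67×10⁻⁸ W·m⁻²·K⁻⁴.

For a small grey body in a large enclosure: P_net = εσA(T_body⁴ − T_wall⁴).
A = 4πr² = 0.06514 m²; T_body⁴ − T_wall⁴ = 14640 − 3.842×10⁸ = -3.841×10⁸ K⁴.
|P_net| = 0.64·5.67×10⁻⁸·0.06514·3.841×10⁸.

P_net ≈ 0.908 W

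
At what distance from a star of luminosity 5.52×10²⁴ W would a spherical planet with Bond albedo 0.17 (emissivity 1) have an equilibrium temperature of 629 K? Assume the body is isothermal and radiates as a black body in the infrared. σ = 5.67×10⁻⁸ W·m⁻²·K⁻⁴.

d ≈ 3.20×10⁹ m

For an isothermal black-emitting sphere, (1−a)S·πr² = σ·4πr²·T⁴ ⇒ S = 4σT⁴/(1−a).
S = 4·5.67×10⁻⁸·(629)⁴/0.830 = 42770 W/m².
Flux falls as S = L/(4πd²), so d = √(L/(4πS)) = √(5.52×10²⁴/(4π·42770)).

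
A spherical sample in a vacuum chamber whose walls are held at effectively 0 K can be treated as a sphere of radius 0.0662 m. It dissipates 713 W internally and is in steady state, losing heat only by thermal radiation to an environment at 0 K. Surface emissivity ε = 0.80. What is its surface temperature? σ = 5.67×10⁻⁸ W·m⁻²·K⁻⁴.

Steady state: internal power = radiated power, P = εσA T⁴.
Radiating area A = 4πr² = 0.05507 m².
T⁴ = P/(εσA) = 713/(0.80·5.67×10⁻⁸·0.05507) = 2.854×10¹¹ K⁴.
T = (2.854×10¹¹)^(1/4).

T ≈ 731 K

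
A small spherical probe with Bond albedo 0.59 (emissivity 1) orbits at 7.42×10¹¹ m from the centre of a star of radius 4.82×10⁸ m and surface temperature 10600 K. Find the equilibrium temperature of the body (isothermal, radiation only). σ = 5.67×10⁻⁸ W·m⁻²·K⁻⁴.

T ≈ 153 K

The star's surface emits σT_*⁴; at distance d the flux is S = σT_*⁴(R_*/d)².
S = 5.67×10⁻⁸·(10600)⁴·(4.82×10⁸/7.42×10¹¹)² = 302.1 W/m².
For an isothermal sphere T⁴ = (1−a)S/(4σ) = 5.461×10⁸ K⁴.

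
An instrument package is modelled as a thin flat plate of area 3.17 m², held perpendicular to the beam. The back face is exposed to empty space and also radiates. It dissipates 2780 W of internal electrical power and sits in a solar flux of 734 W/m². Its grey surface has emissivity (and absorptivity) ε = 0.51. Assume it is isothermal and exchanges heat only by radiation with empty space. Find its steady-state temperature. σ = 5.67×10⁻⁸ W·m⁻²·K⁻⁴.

At steady state, absorbed solar power + internal power = radiated power.
Absorbed: α·S·A_cross = 0.51·734·3.170 = 1187 W (cross-section A).
Total input = 1187 + 2780 = 3967 W.
Radiated: εσ·A_surf·T⁴ with A_surf = 2A = 6.340 m².
T⁴ = 3967/(0.51·5.67×10⁻⁸·6.340) = 2.164×10¹⁰ K⁴.

T ≈ 384 K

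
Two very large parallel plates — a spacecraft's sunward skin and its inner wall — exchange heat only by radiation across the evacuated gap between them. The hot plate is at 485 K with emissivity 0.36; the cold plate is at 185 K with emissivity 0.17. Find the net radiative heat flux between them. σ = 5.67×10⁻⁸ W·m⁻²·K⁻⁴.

For two infinite grey parallel plates, q = σ(T₁⁴ − T₂⁴)/(1/ε₁ + 1/ε₂ − 1).
T₁⁴ − T₂⁴ = 5.533×10¹⁰ − 1.171×10⁹ = 5.416×10¹⁰ K⁴.
1/ε₁ + 1/ε₂ − 1 = 2.778 + 5.882 − 1 = 7.660.
q = 5.67×10⁻⁸ × 5.416×10¹⁰ / 7.660.

q ≈ 401 W/m²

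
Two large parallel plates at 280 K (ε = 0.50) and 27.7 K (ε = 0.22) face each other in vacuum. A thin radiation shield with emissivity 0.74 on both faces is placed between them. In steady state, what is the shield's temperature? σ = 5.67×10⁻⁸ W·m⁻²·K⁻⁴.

T_s ≈ 254 K

In steady state the net flux on the hot side equals that on the cold side.
σ(T₁⁴−T_s⁴)/D₁ = σ(T_s⁴−T₂⁴)/D₂, with D₁ = 1/ε₁+1/ε_s−1 = 2.351, D₂ = 1/ε_s+1/ε₂−1 = 4.897.
Solve for T_s⁴: T_s⁴ = (D₂·T₁⁴ + D₁·T₂⁴)/(D₁+D₂) = 4.153×10⁹ K⁴.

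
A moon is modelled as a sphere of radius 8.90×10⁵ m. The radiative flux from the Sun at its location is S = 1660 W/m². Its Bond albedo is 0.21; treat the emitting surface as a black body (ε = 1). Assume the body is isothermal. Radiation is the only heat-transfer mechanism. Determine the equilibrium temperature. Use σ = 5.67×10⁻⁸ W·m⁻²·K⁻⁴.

At equilibrium, absorbed power = emitted power.
Absorbing cross-section = πr² = 2.488×10¹² m²; emitting surface = 4πr² = 9.954×10¹² m² (ratio 4).
(1−a)S·A_cross = εσ·A_surf·T⁴  ⇒  T⁴ = (1−a)S/(4σ).
T⁴ = 0.790·1660/(4·5.67×10⁻⁸) = 5.782×10⁹ K⁴.
T = (5.782×10⁹)^(1/4).

T ≈ 276 K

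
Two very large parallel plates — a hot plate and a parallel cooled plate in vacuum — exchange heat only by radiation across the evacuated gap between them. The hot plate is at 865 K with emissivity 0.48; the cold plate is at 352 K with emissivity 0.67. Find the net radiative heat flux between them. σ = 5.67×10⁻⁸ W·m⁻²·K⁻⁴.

q ≈ 12000 W/m²

For two infinite grey parallel plates, q = σ(T₁⁴ − T₂⁴)/(1/ε₁ + 1/ε₂ − 1).
T₁⁴ − T₂⁴ = 5.598×10¹¹ − 1.535×10¹⁰ = 5.445×10¹¹ K⁴.
1/ε₁ + 1/ε₂ − 1 = 2.083 + 1.493 − 1 = 2.576.
q = 5.67×10⁻⁸ × 5.445×10¹¹ / 2.576.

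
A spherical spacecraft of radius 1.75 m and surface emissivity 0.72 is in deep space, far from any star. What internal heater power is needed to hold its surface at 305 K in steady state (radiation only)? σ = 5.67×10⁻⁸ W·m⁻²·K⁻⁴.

P = εσ·4πr²·T⁴.
4πr² = 38.48 m²; T⁴ = 8.654×10⁹ K⁴.
P = 0.72·5.67×10⁻⁸·38.48·8.654×10⁹.

P ≈ 13600 W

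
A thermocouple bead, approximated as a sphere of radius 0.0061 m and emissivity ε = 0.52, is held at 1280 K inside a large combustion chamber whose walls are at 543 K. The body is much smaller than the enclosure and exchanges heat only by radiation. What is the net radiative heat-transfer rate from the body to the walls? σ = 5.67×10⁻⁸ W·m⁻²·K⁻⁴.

P_net ≈ 35.8 W

For a small grey body in a large enclosure: P_net = εσA(T_body⁴ − T_wall⁴).
A = 4πr² = 4.676×10⁻⁴ m²; T_body⁴ − T_wall⁴ = 2.684×10¹² − 8.694×10¹⁰ = 2.597×10¹² K⁴.
|P_net| = 0.52·5.67×10⁻⁸·4.676×10⁻⁴·2.597×10¹².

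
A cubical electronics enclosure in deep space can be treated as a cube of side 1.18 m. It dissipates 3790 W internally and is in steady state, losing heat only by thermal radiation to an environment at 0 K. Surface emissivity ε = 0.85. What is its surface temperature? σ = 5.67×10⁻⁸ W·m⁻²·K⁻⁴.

T ≈ 311 K

Steady state: internal power = radiated power, P = εσA T⁴.
Radiating area A = 6L² = 8.354 m².
T⁴ = P/(εσA) = 3790/(0.85·5.67×10⁻⁸·8.354) = 9.413×10⁹ K⁴.
T = (9.413×10⁹)^(1/4).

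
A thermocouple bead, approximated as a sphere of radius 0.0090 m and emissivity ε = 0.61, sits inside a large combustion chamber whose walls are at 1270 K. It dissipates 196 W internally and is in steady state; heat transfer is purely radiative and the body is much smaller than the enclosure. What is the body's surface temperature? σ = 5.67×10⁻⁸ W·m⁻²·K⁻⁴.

T ≈ 1690 K

For a small grey body in a large enclosure, net radiated power = εσA(T⁴ − T_w⁴).
Steady state: P = εσA(T⁴ − T_w⁴) with A = 4πr² = 0.001018 m².
T⁴ = P/(εσA) + T_w⁴ = 196/(0.61·5.67×10⁻⁸·0.001018) + (1270)⁴
    = 5.567×10¹² + 2.601×10¹² = 8.169×10¹² K⁴.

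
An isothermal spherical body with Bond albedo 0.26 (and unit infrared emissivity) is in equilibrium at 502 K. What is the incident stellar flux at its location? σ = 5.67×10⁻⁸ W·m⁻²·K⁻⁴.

(1−a)S·πr² = σ·4πr²·T⁴ ⇒ S = 4σT⁴/(1−a).
S = 4·5.67×10⁻⁸·6.351×10¹⁰/0.740.

S ≈ 19500 W/m²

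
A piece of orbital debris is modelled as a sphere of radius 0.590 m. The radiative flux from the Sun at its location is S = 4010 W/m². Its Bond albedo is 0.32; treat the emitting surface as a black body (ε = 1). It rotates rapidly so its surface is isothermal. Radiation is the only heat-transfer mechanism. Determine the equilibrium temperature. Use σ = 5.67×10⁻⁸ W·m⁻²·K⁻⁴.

T ≈ 331 K

At equilibrium, absorbed power = emitted power.
Absorbing cross-section = πr² = 1.094 m²; emitting surface = 4πr² = 4.374 m² (ratio 4).
(1−a)S·A_cross = εσ·A_surf·T⁴  ⇒  T⁴ = (1−a)S/(4σ).
T⁴ = 0.680·4010/(4·5.67×10⁻⁸) = 1.202×10¹⁰ K⁴.
T = (1.202×10¹⁰)^(1/4).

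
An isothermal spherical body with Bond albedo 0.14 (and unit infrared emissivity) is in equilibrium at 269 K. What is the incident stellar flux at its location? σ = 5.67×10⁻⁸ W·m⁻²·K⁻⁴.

(1−a)S·πr² = σ·4πr²·T⁴ ⇒ S = 4σT⁴/(1−a).
S = 4·5.67×10⁻⁸·5.236×10⁹/0.860.

S ≈ 1380 W/m²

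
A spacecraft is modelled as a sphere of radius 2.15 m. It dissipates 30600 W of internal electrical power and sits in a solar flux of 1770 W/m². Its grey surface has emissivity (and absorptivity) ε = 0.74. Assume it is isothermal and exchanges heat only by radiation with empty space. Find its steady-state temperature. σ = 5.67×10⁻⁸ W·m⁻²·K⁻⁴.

At steady state, absorbed solar power + internal power = radiated power.
Absorbed: α·S·A_cross = 0.74·1770·14.52 = 19020 W (cross-section πr²).
Total input = 19020 + 30600 = 49620 W.
Radiated: εσ·A_surf·T⁴ with A_surf = 4πr² = 58.09 m².
T⁴ = 49620/(0.74·5.67×10⁻⁸·58.09) = 2.036×10¹⁰ K⁴.

T ≈ 378 K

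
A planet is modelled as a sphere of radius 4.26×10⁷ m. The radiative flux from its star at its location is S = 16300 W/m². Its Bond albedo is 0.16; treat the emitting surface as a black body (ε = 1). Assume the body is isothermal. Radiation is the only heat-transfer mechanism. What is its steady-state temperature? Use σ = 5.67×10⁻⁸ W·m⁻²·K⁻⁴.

T ≈ 496 K

At equilibrium, absorbed power = emitted power.
Absorbing cross-section = πr² = 5.701×10¹⁵ m²; emitting surface = 4πr² = 2.280×10¹⁶ m² (ratio 4).
(1−a)S·A_cross = εσ·A_surf·T⁴  ⇒  T⁴ = (1−a)S/(4σ).
T⁴ = 0.840·16300/(4·5.67×10⁻⁸) = 6.037×10¹⁰ K⁴.
T = (6.037×10¹⁰)^(1/4).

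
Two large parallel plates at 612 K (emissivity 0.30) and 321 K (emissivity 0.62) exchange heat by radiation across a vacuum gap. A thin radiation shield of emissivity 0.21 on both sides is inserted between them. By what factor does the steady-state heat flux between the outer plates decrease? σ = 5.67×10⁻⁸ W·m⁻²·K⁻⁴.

Without shield: q₀ = σΔ(T⁴)/(1/ε₁+1/ε₂−1) with denominator 3.946.
With shield the two gaps are in series; the resistances add: (1/ε₁+1/ε_s−1)+(1/ε_s+1/ε₂−1) = 7.095+5.375 = 12.47.
Heat-flux ratio q₀/q = 12.47/3.946.

factor ≈ 3.16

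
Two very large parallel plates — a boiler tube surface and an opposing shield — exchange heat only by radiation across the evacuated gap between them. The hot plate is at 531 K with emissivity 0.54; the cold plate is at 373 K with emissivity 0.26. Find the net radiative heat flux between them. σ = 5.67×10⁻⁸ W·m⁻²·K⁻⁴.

q ≈ 726 W/m²

For two infinite grey parallel plates, q = σ(T₁⁴ − T₂⁴)/(1/ε₁ + 1/ε₂ − 1).
T₁⁴ − T₂⁴ = 7.950×10¹⁰ − 1.936×10¹⁰ = 6.015×10¹⁰ K⁴.
1/ε₁ + 1/ε₂ − 1 = 1.852 + 3.846 − 1 = 4.698.
q = 5.67×10⁻⁸ × 6.015×10¹⁰ / 4.698.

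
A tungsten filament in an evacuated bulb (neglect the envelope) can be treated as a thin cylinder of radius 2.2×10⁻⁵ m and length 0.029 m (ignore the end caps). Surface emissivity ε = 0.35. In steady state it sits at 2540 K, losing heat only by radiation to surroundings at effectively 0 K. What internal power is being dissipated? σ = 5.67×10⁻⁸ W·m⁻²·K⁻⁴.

Steady state: P = εσA T⁴.
A = 2πrL = 4.009×10⁻⁶ m²; T⁴ = (2540)⁴ = 4.162×10¹³ K⁴.
P = 0.35 × 5.67×10⁻⁸ × 4.009×10⁻⁶ × 4.162×10¹³.

P ≈ 3.31 W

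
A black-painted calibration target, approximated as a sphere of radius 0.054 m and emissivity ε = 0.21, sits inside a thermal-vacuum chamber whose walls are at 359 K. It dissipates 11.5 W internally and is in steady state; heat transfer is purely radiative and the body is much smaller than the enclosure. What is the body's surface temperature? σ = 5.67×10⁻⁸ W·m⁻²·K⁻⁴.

T ≈ 455 K

For a small grey body in a large enclosure, net radiated power = εσA(T⁴ − T_w⁴).
Steady state: P = εσA(T⁴ − T_w⁴) with A = 4πr² = 0.03664 m².
T⁴ = P/(εσA) + T_w⁴ = 11.5/(0.21·5.67×10⁻⁸·0.03664) + (359)⁴
    = 2.636×10¹⁰ + 1.661×10¹⁰ = 4.297×10¹⁰ K⁴.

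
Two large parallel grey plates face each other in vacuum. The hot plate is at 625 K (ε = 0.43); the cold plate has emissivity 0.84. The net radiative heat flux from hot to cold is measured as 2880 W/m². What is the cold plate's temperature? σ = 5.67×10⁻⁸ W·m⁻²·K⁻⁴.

q = σ(T₁⁴ − T₂⁴)/(1/ε₁ + 1/ε₂ − 1); denominator = 2.516.
T₂⁴ = T₁⁴ − q·(1/ε₁+1/ε₂−1)/σ = 1.526×10¹¹ − 2880·2.516/5.67×10⁻⁸
    = 2.479×10¹⁰ K⁴.

T₂ ≈ 397 K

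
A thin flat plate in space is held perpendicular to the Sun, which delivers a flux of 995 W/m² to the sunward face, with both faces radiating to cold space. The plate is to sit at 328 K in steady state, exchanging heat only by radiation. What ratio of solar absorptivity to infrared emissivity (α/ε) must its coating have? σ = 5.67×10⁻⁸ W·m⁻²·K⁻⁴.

Balance: αS·A = εσ·2A·T⁴ ⇒ α/ε = 2σT⁴/S.
α/ε = 2·5.67×10⁻⁸·(328)⁴/995 = 2·5.67×10⁻⁸·1.157×10¹⁰/995.

α/ε ≈ 1.32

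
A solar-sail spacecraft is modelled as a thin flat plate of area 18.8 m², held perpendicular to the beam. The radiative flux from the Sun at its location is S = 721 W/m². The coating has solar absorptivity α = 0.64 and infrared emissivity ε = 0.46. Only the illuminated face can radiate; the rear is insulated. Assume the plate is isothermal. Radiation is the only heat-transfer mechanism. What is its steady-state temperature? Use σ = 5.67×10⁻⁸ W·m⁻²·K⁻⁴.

T ≈ 365 K

At equilibrium, absorbed power = emitted power.
Absorbing cross-section = A = 18.80 m²; emitting surface = A = 18.80 m² (ratio 1).
αS·A_cross = εσ·A_surf·T⁴  ⇒  T⁴ = αS/(ε·1σ).
T⁴ = 0.640·721/(0.46·1·5.67×10⁻⁸) = 1.769×10¹⁰ K⁴.
T = (1.769×10¹⁰)^(1/4).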